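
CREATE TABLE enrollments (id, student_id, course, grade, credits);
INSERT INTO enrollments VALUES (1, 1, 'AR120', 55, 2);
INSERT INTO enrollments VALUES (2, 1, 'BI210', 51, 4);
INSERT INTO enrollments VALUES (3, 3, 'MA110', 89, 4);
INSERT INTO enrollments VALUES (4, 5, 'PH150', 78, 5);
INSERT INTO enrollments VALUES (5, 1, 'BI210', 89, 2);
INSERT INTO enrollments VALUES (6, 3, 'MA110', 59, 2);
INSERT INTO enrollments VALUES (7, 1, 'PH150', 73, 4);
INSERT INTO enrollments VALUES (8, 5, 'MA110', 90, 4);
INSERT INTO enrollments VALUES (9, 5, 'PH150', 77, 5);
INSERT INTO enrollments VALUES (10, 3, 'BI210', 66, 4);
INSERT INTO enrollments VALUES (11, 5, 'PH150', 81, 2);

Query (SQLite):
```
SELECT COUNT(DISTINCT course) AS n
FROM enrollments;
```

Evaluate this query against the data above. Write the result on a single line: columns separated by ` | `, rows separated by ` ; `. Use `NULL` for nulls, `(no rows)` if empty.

Count distinct non-NULL course values.

4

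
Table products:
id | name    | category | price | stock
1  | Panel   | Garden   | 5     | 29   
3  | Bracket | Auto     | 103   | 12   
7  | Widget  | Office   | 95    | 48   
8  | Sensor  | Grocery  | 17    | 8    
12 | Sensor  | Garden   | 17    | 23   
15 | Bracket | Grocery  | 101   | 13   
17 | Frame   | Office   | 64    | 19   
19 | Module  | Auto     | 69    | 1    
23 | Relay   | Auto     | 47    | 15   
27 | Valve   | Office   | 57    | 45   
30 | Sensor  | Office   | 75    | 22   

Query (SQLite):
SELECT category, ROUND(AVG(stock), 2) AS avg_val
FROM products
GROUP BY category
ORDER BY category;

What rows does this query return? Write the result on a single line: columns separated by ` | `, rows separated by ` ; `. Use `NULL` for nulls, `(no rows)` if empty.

Partition products by category; compute ROUND(AVG(stock), 2) within each group.
  Auto: ids {3, 19, 23} → ROUND(AVG(stock), 2)=9.33
  Garden: ids {1, 12} → ROUND(AVG(stock), 2)=26
  Grocery: ids {8, 15} → ROUND(AVG(stock), 2)=10.5
  Office: ids {7, 17, 27, 30} → ROUND(AVG(stock), 2)=33.5

Auto | 9.33 ; Garden | 26 ; Grocery | 10.5 ; Office | 33.5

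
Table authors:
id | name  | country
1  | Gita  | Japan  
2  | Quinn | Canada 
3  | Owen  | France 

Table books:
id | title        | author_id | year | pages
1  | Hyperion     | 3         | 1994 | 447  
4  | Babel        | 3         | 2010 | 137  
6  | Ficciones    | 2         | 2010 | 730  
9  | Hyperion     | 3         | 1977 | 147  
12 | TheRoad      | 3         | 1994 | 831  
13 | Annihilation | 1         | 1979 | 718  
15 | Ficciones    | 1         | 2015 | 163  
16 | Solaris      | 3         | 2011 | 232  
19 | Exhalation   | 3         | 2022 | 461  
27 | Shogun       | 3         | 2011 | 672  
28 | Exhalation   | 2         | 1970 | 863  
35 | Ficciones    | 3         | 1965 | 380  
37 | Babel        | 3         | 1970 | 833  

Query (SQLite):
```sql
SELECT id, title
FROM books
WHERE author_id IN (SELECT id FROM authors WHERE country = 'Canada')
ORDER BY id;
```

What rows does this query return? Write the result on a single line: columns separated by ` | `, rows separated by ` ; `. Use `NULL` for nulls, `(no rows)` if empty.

Inner query: authors.id where country = 'Canada'.
Outer: keep books rows whose author_id is in that set.
Inner query → {2}

6 | Ficciones ; 28 | Exhalation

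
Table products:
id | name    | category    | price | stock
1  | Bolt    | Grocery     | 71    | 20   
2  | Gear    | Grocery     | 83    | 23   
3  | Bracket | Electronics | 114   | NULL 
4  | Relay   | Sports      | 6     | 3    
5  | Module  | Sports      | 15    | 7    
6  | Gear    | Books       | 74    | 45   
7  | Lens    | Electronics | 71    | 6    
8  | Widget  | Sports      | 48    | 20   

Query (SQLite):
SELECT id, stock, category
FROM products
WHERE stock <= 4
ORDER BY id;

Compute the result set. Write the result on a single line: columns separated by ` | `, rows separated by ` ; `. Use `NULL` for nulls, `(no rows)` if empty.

stock <= 4: ids {4}

4 | 3 | Sports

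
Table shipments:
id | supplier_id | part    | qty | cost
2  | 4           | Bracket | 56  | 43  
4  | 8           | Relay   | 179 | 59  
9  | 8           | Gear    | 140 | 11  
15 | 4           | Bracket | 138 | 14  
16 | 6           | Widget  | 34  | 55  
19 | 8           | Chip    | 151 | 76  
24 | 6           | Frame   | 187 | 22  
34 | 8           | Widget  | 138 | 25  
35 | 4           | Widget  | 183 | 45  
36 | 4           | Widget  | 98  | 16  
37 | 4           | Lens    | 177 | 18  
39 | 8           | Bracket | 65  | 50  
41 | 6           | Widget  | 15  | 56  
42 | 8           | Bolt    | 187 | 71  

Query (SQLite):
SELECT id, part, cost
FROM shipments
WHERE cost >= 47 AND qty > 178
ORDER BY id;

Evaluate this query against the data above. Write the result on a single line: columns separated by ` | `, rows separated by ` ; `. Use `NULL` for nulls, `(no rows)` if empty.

cost >= 47: ids {4, 16, 19, 39, 41, 42}
qty > 178: ids {4, 24, 35, 42}
Combine with AND.

4 | Relay | 59 ; 42 | Bolt | 71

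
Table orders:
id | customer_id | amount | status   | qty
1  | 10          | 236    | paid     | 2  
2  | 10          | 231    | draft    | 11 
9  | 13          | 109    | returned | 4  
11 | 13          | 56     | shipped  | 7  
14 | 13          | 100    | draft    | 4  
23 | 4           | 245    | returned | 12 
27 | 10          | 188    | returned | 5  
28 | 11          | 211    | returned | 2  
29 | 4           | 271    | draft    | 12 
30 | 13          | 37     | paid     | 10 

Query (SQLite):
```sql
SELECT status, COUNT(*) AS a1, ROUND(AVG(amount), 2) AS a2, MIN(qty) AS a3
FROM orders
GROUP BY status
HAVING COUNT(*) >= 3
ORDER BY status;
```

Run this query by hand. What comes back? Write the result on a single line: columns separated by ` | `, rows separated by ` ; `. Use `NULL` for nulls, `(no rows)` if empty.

draft | 3 | 200.67 | 4 ; returned | 4 | 188.25 | 2

Group orders by status.
Per group compute: COUNT(*), ROUND(AVG(amount), 2), MIN(qty).
HAVING: drop groups with fewer than 3 rows.
  draft: ids {2, 14, 29} → COUNT(*)=3, ROUND(AVG(amount), 2)=200.67, MIN(qty)=4
  paid: ids {1, 30} → COUNT(*)=2, ROUND(AVG(amount), 2)=136.5, MIN(qty)=2
  returned: ids {9, 23, 27, 28} → COUNT(*)=4, ROUND(AVG(amount), 2)=188.25, MIN(qty)=2
  shipped: ids {11} → COUNT(*)=1, ROUND(AVG(amount), 2)=56, MIN(qty)=7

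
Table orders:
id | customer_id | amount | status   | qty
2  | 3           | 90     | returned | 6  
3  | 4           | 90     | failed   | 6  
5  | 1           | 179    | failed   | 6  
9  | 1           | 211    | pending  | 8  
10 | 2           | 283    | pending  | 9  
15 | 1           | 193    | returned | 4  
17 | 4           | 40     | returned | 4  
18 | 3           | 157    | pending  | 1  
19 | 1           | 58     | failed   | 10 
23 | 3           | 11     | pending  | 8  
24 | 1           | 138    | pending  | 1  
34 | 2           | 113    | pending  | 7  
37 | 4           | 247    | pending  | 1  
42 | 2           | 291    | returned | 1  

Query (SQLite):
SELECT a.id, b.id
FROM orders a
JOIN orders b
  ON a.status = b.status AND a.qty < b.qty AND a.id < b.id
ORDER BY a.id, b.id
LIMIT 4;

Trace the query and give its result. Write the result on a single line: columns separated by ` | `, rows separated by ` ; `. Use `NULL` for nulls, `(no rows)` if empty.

Pairs (a,b) with same status, a.qty < b.qty, a.id < b.id.
status groups: failed:{3,5,19} pending:{9,10,18,23,24,34,37} returned:{2,15,17,42}
Ordered by (a.id, b.id); first 4.

3 | 19 ; 5 | 19 ; 9 | 10 ; 18 | 23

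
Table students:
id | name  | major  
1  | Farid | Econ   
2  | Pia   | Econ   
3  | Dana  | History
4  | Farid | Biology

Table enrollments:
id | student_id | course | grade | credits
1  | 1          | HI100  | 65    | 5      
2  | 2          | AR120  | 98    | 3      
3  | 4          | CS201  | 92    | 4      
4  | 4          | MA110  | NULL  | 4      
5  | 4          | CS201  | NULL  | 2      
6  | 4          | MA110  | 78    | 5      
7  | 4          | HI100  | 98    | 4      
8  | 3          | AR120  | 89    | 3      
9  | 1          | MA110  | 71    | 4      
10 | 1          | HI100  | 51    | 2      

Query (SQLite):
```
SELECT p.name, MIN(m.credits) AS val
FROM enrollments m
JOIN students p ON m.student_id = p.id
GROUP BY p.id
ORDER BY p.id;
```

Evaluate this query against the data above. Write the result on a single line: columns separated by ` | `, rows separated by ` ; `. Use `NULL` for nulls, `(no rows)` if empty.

Join each enrollments row to its students via student_id.
Group joined rows by students.id; compute MIN(m.credits) per group.
  1: ids {1, 9, 10} → MIN(m.credits)=2
  2: ids {2} → MIN(m.credits)=3
  3: ids {8} → MIN(m.credits)=3
  4: ids {3, 4, 5, 6, 7} → MIN(m.credits)=2

Farid | 2 ; Pia | 3 ; Dana | 3 ; Farid | 2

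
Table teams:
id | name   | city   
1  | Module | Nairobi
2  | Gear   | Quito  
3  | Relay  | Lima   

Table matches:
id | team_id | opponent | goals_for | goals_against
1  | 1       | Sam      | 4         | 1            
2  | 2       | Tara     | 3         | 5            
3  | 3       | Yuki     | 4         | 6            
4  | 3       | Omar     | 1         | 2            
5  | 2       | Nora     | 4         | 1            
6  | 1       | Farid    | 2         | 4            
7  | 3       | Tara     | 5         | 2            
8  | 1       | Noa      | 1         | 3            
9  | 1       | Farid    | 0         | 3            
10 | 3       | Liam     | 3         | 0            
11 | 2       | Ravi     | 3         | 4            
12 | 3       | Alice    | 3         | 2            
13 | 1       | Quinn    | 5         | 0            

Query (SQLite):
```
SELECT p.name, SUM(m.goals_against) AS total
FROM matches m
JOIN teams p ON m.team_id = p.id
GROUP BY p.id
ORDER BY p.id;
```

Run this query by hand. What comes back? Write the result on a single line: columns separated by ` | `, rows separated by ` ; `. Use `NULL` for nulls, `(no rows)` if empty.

Join each matches row to its teams via team_id.
Group joined rows by teams.id; compute SUM(m.goals_against) per group.
  1: ids {1, 6, 8, 9, 13} → SUM(m.goals_against)=11
  2: ids {2, 5, 11} → SUM(m.goals_against)=10
  3: ids {3, 4, 7, 10, 12} → SUM(m.goals_against)=12

Module | 11 ; Gear | 10 ; Relay | 12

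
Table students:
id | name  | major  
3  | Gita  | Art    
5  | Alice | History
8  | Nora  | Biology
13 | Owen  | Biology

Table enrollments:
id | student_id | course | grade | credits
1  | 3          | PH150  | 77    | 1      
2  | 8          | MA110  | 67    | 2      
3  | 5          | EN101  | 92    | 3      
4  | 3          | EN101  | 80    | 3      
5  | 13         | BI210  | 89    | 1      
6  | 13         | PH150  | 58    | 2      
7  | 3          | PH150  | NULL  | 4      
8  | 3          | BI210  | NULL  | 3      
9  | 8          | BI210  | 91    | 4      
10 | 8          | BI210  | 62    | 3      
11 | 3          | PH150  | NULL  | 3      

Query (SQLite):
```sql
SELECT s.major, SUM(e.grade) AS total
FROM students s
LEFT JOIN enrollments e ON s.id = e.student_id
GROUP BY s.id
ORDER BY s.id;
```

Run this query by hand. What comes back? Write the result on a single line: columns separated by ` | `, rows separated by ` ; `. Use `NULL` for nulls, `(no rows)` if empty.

LEFT JOIN keeps every students row; unmatched ones get NULL for enrollments columns.
Group by students.id and compute SUM(e.grade). SUM over an all-NULL group is NULL.
  3: ids {1, 4, 7, 8, 11} → SUM(e.grade)=157
  5: ids {3} → SUM(e.grade)=92
  8: ids {2, 9, 10} → SUM(e.grade)=220
  13: ids {5, 6} → SUM(e.grade)=147

Art | 157 ; History | 92 ; Biology | 220 ; Biology | 147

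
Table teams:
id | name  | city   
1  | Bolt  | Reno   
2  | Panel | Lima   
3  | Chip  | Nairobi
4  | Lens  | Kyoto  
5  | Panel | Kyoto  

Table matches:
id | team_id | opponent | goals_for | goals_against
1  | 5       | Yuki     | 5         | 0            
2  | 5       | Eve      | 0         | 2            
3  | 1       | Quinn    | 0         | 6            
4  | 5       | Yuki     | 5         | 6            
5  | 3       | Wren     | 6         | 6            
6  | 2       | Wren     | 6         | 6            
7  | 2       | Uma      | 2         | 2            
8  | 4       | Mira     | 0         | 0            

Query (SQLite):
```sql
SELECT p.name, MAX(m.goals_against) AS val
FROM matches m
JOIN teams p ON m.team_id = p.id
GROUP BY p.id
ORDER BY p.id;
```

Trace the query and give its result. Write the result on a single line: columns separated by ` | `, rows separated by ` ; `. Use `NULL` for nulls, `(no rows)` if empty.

Bolt | 6 ; Panel | 6 ; Chip | 6 ; Lens | 0 ; Panel | 6

Join each matches row to its teams via team_id.
Group joined rows by teams.id; compute MAX(m.goals_against) per group.
  1: ids {3} → MAX(m.goals_against)=6
  2: ids {6, 7} → MAX(m.goals_against)=6
  3: ids {5} → MAX(m.goals_against)=6
  4: ids {8} → MAX(m.goals_against)=0
  5: ids {1, 2, 4} → MAX(m.goals_against)=6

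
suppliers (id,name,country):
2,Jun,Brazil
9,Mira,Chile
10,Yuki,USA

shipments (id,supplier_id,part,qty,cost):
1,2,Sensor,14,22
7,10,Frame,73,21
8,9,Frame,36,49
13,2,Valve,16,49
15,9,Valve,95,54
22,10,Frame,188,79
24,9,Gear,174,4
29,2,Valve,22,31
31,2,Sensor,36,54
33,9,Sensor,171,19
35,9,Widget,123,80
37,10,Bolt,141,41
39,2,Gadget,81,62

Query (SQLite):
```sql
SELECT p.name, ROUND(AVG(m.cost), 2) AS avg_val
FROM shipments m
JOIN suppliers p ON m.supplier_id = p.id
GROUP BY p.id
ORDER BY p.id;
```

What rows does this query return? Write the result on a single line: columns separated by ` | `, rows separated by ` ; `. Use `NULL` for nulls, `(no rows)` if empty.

Jun | 43.6 ; Mira | 41.2 ; Yuki | 47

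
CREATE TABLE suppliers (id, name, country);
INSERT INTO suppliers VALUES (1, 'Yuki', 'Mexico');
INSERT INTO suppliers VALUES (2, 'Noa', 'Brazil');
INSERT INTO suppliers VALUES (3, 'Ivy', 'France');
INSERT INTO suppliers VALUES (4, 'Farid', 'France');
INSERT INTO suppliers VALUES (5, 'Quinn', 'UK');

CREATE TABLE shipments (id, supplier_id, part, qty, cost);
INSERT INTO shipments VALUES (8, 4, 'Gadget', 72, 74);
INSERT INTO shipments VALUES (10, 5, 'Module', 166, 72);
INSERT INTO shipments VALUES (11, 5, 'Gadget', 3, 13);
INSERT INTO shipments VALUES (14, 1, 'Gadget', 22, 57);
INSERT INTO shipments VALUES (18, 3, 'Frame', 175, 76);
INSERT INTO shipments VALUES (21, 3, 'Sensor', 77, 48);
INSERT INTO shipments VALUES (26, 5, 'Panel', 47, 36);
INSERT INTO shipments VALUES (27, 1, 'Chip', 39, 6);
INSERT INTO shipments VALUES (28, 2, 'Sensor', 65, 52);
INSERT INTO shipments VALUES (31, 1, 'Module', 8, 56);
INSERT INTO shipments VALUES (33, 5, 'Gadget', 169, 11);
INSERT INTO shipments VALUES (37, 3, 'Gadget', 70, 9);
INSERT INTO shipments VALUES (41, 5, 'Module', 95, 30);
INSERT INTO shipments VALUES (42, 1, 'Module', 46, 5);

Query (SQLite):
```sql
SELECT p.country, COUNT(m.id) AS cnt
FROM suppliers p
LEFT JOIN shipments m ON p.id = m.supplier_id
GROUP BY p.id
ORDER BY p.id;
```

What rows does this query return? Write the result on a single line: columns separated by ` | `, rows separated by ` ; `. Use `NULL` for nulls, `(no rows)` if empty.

LEFT JOIN keeps every suppliers row; unmatched ones get NULL for shipments columns.
Group by suppliers.id and compute COUNT(m.id). COUNT(col) of an all-NULL group is 0.
  1: ids {14, 27, 31, 42} → COUNT(m.id)=4
  2: ids {28} → COUNT(m.id)=1
  3: ids {18, 21, 37} → COUNT(m.id)=3
  4: ids {8} → COUNT(m.id)=1
  5: ids {10, 11, 26, 33, 41} → COUNT(m.id)=5

Mexico | 4 ; Brazil | 1 ; France | 3 ; France | 1 ; UK | 5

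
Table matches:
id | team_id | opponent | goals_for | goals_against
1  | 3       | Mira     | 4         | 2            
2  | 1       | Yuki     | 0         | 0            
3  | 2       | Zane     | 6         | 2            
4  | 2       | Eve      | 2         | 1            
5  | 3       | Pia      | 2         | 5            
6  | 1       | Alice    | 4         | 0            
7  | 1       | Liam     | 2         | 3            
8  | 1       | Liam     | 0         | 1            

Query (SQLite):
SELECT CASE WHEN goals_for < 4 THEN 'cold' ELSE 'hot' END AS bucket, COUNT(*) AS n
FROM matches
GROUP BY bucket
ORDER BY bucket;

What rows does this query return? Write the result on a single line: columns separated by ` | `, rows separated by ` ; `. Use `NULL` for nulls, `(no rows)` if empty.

Bucket rows by goals_for < 4 → 'cold' else 'hot'; count each bucket.

cold | 5 ; hot | 3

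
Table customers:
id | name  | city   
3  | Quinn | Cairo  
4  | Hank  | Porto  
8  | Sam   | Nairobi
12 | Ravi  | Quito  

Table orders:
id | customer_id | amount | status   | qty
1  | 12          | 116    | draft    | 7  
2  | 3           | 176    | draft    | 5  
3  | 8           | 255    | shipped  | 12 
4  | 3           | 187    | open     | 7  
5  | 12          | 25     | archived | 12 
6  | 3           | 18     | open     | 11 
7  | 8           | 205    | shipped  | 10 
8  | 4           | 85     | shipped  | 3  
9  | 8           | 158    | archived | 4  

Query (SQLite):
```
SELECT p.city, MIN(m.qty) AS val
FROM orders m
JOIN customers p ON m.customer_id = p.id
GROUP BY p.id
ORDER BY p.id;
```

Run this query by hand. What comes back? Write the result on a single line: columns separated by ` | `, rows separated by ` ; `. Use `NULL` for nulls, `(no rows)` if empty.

Cairo | 5 ; Porto | 3 ; Nairobi | 4 ; Quito | 7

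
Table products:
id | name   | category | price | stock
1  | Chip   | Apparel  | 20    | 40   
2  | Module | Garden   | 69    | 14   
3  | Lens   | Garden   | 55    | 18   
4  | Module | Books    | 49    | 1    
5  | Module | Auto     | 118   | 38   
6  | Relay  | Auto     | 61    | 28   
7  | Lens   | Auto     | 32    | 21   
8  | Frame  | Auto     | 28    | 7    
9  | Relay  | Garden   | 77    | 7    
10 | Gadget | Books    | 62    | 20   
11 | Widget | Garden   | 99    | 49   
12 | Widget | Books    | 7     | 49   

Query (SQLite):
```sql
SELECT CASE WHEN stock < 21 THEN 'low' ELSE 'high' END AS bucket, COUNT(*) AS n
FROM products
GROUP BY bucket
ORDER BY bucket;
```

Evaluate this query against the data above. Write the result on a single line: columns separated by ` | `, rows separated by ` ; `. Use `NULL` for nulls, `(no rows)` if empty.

high | 6 ; low | 6

Bucket rows by stock < 21 → 'low' else 'high'; count each bucket.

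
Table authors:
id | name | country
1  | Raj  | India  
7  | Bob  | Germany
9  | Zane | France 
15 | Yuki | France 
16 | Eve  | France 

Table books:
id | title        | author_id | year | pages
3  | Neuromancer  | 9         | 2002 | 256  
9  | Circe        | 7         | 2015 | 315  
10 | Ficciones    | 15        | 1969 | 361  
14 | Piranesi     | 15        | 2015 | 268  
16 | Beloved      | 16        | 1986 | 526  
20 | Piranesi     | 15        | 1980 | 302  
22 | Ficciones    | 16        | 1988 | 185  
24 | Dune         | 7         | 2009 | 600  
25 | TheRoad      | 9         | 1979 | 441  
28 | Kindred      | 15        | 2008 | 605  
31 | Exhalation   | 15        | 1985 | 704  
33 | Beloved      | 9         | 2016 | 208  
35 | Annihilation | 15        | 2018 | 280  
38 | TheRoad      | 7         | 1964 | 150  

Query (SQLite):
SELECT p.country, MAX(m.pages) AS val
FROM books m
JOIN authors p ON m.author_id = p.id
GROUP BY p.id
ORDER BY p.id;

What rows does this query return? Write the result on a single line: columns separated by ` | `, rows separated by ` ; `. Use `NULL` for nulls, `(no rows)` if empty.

Join each books row to its authors via author_id.
Group joined rows by authors.id; compute MAX(m.pages) per group.
  7: ids {9, 24, 38} → MAX(m.pages)=600
  9: ids {3, 25, 33} → MAX(m.pages)=441
  15: ids {10, 14, 20, 28, 31, 35} → MAX(m.pages)=704
  16: ids {16, 22} → MAX(m.pages)=526

Germany | 600 ; France | 441 ; France | 704 ; France | 526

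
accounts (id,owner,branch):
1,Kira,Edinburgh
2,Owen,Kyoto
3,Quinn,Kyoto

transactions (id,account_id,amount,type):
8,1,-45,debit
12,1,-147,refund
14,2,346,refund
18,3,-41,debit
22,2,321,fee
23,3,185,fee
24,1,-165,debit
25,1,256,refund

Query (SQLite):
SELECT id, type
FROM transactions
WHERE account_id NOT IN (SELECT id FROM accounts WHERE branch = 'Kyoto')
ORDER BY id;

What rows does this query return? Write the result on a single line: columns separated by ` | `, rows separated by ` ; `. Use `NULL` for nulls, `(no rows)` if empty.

8 | debit ; 12 | refund ; 24 | debit ; 25 | refund

Inner query: accounts.id where branch = 'Kyoto'.
Outer: keep transactions rows whose account_id is not in that set.
Inner query → {2, 3}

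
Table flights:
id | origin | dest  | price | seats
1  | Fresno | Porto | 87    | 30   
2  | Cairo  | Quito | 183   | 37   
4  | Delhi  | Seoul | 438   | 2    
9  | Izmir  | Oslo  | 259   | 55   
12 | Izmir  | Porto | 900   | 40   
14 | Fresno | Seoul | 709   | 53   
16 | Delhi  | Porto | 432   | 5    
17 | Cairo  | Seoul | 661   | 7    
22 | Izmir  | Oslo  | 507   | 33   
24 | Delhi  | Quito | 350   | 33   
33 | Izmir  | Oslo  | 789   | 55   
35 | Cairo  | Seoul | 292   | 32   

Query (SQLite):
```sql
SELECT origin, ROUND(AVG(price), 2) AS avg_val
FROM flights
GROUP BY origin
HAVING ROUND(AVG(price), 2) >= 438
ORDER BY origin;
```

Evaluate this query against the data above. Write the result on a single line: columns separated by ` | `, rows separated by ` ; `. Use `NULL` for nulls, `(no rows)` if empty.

Partition flights by origin; compute ROUND(AVG(price), 2) within each group.
HAVING: keep groups where ROUND(AVG(price), 2) >= 438.
  Cairo: ids {2, 17, 35} → ROUND(AVG(price), 2)=378.67
  Delhi: ids {4, 16, 24} → ROUND(AVG(price), 2)=406.67
  Fresno: ids {1, 14} → ROUND(AVG(price), 2)=398
  Izmir: ids {9, 12, 22, 33} → ROUND(AVG(price), 2)=613.75

Izmir | 613.75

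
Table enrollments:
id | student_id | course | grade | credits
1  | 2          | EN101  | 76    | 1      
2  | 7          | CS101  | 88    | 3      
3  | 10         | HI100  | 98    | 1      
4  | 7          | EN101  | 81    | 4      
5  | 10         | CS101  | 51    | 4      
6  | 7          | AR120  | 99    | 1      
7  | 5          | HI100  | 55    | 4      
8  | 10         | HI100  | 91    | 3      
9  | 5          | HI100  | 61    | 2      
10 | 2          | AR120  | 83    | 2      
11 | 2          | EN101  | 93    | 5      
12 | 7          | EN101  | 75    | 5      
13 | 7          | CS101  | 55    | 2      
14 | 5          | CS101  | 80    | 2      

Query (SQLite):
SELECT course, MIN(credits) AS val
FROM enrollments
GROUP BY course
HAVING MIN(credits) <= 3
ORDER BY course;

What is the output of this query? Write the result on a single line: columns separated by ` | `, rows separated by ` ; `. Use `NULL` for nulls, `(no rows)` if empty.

AR120 | 1 ; CS101 | 2 ; EN101 | 1 ; HI100 | 1

Partition enrollments by course; compute MIN(credits) within each group.
HAVING: keep groups where MIN(credits) <= 3.
  AR120: ids {6, 10} → MIN(credits)=1
  CS101: ids {2, 5, 13, 14} → MIN(credits)=2
  EN101: ids {1, 4, 11, 12} → MIN(credits)=1
  HI100: ids {3, 7, 8, 9} → MIN(credits)=1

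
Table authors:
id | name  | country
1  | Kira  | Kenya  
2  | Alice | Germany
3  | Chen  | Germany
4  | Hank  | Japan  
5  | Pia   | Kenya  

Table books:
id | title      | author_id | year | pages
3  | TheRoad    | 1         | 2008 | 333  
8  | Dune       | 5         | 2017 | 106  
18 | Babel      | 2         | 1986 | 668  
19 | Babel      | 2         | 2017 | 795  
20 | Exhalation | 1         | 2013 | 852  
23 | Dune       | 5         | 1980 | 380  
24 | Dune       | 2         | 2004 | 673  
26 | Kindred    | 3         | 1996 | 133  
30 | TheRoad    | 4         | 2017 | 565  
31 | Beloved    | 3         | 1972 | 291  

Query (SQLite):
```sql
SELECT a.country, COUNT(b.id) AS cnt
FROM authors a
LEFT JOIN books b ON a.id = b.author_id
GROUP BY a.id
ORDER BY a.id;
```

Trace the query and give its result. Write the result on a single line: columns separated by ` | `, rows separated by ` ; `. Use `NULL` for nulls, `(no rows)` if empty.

Kenya | 2 ; Germany | 3 ; Germany | 2 ; Japan | 1 ; Kenya | 2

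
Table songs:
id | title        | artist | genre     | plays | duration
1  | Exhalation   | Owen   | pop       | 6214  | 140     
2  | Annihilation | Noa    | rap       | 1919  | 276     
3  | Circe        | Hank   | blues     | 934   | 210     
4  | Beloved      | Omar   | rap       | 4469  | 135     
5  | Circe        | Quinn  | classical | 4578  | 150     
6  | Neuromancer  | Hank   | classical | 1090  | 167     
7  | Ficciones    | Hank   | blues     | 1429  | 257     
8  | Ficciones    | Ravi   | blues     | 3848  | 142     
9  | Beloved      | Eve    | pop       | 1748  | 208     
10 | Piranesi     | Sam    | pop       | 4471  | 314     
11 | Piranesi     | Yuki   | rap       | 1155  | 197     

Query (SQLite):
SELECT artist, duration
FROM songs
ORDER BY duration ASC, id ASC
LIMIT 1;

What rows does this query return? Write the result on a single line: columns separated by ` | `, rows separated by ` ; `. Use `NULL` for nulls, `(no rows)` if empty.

Sort by duration asc, tiebreak id asc: (135, id=4), (140, id=1), (142, id=8), (150, id=5) …. Take first 1.

Omar | 135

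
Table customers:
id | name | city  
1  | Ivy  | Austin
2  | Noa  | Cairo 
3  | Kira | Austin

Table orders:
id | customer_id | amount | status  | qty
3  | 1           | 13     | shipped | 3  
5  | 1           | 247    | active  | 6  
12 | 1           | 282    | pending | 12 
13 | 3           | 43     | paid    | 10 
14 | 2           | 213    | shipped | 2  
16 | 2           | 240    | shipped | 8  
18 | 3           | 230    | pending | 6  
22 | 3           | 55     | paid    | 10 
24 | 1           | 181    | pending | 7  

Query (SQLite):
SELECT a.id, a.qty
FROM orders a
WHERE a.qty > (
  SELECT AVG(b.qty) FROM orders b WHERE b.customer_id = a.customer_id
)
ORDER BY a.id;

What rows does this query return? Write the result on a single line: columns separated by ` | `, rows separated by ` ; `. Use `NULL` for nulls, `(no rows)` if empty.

12 | 12 ; 13 | 10 ; 16 | 8 ; 22 | 10

For each orders row a, compute AVG(qty) over rows sharing a.customer_id.
Keep row a if a.qty > that per-group AVG.
  customer_id=1: AVG(qty) = 7.0
  customer_id=2: AVG(qty) = 5.0
  customer_id=3: AVG(qty) = 8.666667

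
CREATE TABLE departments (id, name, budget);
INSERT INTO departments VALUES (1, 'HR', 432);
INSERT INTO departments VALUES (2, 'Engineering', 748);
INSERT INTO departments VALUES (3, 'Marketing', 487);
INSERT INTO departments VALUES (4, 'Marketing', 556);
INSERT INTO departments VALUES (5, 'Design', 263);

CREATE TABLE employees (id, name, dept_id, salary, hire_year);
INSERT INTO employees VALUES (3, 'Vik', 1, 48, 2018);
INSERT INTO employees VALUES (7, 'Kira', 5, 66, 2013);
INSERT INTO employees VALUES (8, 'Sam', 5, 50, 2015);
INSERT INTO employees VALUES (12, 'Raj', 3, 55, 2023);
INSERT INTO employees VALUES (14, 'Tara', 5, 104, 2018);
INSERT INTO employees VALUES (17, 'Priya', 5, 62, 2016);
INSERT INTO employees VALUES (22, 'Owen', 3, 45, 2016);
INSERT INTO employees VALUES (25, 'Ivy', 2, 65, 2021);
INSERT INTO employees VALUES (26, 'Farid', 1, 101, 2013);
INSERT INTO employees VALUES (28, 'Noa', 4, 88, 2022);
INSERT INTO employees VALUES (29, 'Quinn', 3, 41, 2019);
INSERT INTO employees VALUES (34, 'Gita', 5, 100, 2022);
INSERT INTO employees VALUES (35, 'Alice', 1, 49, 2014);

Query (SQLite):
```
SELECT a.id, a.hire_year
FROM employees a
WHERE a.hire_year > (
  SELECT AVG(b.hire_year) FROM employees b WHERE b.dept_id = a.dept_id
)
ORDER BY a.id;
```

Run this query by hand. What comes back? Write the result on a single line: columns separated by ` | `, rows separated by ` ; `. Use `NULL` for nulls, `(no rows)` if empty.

For each employees row a, compute AVG(hire_year) over rows sharing a.dept_id.
Keep row a if a.hire_year > that per-group AVG.
  dept_id=1: AVG(hire_year) = 2015.0
  dept_id=2: AVG(hire_year) = 2021.0
  dept_id=3: AVG(hire_year) = 2019.333333
  dept_id=4: AVG(hire_year) = 2022.0
  dept_id=5: AVG(hire_year) = 2016.8

3 | 2018 ; 12 | 2023 ; 14 | 2018 ; 34 | 2022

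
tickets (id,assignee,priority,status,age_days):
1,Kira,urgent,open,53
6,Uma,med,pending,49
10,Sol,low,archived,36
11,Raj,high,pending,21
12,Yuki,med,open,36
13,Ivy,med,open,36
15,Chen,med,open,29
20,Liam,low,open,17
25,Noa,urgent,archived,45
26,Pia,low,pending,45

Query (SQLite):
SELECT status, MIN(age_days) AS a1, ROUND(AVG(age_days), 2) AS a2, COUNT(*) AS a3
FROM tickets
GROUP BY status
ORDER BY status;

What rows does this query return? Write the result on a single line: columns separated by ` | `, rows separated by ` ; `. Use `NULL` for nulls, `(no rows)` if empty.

archived | 36 | 40.5 | 2 ; open | 17 | 34.2 | 5 ; pending | 21 | 38.33 | 3

Group tickets by status.
Per group compute: MIN(age_days), ROUND(AVG(age_days), 2), COUNT(*).
  archived: ids {10, 25} → MIN(age_days)=36, ROUND(AVG(age_days), 2)=40.5, COUNT(*)=2
  open: ids {1, 12, 13, 15, 20} → MIN(age_days)=17, ROUND(AVG(age_days), 2)=34.2, COUNT(*)=5
  pending: ids {6, 11, 26} → MIN(age_days)=21, ROUND(AVG(age_days), 2)=38.33, COUNT(*)=3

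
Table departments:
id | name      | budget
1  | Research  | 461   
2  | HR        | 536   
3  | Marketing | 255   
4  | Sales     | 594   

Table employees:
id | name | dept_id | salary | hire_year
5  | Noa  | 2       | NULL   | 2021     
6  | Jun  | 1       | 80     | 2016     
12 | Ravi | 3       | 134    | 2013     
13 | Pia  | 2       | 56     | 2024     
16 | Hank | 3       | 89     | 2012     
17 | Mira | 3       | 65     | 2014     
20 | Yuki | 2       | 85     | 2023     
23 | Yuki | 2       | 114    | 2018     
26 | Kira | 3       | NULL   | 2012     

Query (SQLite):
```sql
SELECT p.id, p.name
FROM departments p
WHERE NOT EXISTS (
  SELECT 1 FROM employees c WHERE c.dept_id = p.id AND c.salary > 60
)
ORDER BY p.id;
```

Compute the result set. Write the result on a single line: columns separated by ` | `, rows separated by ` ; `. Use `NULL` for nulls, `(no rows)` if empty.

4 | Sales

For each departments row, check whether any employees with matching dept_id has salary > 60.
Keep rows where that is false.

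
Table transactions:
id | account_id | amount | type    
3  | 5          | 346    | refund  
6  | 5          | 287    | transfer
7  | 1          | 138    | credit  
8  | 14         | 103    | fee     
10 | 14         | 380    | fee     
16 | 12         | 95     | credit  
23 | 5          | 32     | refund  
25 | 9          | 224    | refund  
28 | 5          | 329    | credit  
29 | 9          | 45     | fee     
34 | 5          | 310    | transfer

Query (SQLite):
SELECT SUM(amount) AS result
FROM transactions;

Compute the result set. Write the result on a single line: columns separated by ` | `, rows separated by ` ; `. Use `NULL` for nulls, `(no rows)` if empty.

All amount values: [346, 287, 138, 103, 380, 95, 32, 224, 329, 45, 310].
SUM of non-NULL values = 2289.

2289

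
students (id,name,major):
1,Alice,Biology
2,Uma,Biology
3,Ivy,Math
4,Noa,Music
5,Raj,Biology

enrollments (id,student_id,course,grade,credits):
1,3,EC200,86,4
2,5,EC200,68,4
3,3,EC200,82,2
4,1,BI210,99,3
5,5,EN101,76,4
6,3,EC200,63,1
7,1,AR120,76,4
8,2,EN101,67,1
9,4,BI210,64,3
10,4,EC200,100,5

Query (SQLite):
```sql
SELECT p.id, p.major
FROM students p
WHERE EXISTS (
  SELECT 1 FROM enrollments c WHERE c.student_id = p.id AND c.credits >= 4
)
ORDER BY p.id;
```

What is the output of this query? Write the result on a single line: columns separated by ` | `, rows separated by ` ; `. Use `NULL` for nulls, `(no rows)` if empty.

For each students row, check whether any enrollments with matching student_id has credits >= 4.
Keep rows where that is true.

1 | Biology ; 3 | Math ; 4 | Music ; 5 | Biology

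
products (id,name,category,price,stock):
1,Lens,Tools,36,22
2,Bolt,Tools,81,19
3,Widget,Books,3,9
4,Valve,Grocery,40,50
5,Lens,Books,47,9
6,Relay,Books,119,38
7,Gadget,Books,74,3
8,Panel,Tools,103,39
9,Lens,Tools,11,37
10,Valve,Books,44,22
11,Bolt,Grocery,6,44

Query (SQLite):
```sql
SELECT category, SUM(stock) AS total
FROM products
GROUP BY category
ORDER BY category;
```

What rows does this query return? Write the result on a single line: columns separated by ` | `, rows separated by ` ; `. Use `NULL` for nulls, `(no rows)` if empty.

Books | 81 ; Grocery | 94 ; Tools | 117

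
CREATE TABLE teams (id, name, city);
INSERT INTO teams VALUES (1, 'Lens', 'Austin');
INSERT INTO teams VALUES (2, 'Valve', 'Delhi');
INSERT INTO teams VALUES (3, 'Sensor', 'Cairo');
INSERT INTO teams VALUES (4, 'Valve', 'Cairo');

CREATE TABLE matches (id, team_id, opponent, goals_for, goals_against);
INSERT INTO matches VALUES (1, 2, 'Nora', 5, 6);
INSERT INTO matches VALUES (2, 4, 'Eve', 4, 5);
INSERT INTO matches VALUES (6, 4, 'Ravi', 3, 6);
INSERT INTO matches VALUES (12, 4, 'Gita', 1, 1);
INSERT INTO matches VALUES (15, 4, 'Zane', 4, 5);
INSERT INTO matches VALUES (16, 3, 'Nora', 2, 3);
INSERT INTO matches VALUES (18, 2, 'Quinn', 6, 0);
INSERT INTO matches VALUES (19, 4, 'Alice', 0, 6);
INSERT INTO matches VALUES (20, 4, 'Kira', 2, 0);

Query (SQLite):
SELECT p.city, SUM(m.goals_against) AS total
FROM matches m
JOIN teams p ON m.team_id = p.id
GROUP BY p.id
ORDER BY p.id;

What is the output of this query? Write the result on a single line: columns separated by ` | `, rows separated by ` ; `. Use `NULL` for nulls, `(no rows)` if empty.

Join each matches row to its teams via team_id.
Group joined rows by teams.id; compute SUM(m.goals_against) per group.
  2: ids {1, 18} → SUM(m.goals_against)=6
  3: ids {16} → SUM(m.goals_against)=3
  4: ids {2, 6, 12, 15, 19, 20} → SUM(m.goals_against)=23

Delhi | 6 ; Cairo | 3 ; Cairo | 23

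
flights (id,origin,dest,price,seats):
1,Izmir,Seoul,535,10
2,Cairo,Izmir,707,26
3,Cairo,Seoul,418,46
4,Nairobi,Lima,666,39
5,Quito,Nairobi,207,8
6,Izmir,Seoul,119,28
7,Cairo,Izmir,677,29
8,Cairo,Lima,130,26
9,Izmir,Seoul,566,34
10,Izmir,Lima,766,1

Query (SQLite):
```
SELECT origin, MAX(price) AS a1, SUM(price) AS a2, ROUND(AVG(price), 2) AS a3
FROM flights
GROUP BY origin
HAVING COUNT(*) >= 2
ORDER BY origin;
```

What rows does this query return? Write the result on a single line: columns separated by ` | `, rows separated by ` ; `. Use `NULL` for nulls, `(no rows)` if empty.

Cairo | 707 | 1932 | 483 ; Izmir | 766 | 1986 | 496.5

Group flights by origin.
Per group compute: MAX(price), SUM(price), ROUND(AVG(price), 2).
HAVING: drop groups with fewer than 2 rows.
  Cairo: ids {2, 3, 7, 8} → MAX(price)=707, SUM(price)=1932, ROUND(AVG(price), 2)=483
  Izmir: ids {1, 6, 9, 10} → MAX(price)=766, SUM(price)=1986, ROUND(AVG(price), 2)=496.5
  Nairobi: ids {4} → MAX(price)=666, SUM(price)=666, ROUND(AVG(price), 2)=666
  Quito: ids {5} → MAX(price)=207, SUM(price)=207, ROUND(AVG(price), 2)=207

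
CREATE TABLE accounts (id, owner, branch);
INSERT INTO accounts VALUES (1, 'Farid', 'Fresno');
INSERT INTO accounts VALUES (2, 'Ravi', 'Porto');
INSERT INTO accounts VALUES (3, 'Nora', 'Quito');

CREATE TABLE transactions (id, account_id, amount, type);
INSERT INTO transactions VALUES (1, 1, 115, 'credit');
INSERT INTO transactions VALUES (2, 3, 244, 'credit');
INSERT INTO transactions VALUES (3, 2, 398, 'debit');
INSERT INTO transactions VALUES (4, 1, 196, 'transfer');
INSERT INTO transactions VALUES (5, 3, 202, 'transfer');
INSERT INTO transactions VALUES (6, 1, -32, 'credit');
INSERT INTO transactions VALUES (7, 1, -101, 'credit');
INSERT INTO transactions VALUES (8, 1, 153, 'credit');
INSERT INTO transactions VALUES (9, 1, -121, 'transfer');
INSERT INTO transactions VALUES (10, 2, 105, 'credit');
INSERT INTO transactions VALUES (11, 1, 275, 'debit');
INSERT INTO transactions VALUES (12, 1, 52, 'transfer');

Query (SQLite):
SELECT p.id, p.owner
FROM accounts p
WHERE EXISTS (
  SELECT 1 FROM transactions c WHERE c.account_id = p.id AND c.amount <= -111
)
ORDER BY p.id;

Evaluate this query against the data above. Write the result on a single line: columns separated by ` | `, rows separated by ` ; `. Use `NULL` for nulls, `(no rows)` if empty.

For each accounts row, check whether any transactions with matching account_id has amount <= -111.
Keep rows where that is true.

1 | Farid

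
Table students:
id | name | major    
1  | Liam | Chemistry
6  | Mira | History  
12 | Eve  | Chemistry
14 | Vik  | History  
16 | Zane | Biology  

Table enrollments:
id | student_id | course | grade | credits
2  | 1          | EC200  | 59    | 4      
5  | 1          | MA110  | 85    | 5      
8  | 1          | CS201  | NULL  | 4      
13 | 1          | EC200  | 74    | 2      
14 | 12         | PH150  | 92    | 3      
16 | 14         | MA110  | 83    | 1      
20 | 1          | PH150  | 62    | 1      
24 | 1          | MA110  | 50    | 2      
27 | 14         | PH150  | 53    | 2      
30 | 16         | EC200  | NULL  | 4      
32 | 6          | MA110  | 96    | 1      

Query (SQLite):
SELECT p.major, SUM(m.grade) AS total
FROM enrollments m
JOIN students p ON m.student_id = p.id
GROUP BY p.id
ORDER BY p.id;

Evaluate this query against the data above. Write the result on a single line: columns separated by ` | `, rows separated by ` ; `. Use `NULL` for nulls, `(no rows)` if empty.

Join each enrollments row to its students via student_id.
Group joined rows by students.id; compute SUM(m.grade) per group.
  1: ids {2, 5, 8, 13, 20, 24} → SUM(m.grade)=330
  6: ids {32} → SUM(m.grade)=96
  12: ids {14} → SUM(m.grade)=92
  14: ids {16, 27} → SUM(m.grade)=136
  16: ids {30} → SUM(m.grade)=NULL

Chemistry | 330 ; History | 96 ; Chemistry | 92 ; History | 136 ; Biology | NULL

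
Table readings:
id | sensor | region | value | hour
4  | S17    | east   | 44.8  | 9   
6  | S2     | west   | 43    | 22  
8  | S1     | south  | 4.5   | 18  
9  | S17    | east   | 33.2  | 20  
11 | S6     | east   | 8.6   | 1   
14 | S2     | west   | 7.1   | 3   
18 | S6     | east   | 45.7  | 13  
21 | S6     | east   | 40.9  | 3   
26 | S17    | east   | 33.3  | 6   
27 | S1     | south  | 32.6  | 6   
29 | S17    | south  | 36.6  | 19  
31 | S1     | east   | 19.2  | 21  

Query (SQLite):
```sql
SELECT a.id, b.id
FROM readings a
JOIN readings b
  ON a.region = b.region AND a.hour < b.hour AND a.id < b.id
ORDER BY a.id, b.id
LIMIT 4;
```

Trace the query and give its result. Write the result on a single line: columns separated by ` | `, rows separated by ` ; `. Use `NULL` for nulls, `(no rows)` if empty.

4 | 9 ; 4 | 18 ; 4 | 31 ; 8 | 29

Pairs (a,b) with same region, a.hour < b.hour, a.id < b.id.
region groups: east:{4,9,11,18,21,26,31} south:{8,27,29} west:{6,14}
Ordered by (a.id, b.id); first 4.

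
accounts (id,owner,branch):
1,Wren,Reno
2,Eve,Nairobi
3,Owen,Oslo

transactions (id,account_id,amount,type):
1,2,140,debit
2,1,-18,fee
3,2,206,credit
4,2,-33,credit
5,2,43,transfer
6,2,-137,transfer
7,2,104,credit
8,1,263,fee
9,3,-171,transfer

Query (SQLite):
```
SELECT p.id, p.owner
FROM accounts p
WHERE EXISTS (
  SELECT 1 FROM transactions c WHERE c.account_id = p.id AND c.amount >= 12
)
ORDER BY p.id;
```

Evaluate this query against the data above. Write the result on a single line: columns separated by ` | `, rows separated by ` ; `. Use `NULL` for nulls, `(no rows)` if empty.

For each accounts row, check whether any transactions with matching account_id has amount >= 12.
Keep rows where that is true.

1 | Wren ; 2 | Eve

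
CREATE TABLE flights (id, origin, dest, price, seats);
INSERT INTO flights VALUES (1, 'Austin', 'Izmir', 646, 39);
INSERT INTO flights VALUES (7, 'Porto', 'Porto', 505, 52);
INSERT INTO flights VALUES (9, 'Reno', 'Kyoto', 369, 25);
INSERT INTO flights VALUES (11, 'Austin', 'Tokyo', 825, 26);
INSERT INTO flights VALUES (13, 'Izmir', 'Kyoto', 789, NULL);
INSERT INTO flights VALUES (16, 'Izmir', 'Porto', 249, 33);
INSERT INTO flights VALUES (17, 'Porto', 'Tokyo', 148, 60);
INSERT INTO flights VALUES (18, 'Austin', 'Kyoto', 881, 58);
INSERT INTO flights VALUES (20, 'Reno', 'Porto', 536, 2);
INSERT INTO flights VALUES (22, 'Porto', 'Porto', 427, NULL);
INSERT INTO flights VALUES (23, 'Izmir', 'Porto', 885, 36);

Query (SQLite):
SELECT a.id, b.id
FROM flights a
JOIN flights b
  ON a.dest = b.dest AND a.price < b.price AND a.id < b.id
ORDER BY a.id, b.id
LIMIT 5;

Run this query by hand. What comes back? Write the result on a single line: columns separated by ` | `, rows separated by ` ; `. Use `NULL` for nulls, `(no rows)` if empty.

Pairs (a,b) with same dest, a.price < b.price, a.id < b.id.
dest groups: Izmir:{1} Kyoto:{9,13,18} Porto:{7,16,20,22,23} Tokyo:{11,17}
Ordered by (a.id, b.id); first 5.

7 | 20 ; 7 | 23 ; 9 | 13 ; 9 | 18 ; 13 | 18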